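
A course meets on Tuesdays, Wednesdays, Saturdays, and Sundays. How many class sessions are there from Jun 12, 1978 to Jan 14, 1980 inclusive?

332

Jun 12, 1978 is a Monday.
From Jun 12, 1978 to Jan 14, 1980 is 582 days inclusive.
582 = 7 × 83 + 1, so there are 83 full weeks plus 1 extra day.
Each full week contributes 4 days from the set (Tue, Wed, Sat, Sun): 83 × 4 = 332.
The 1 extra day is Mon — none qualify.
Total: 332 + 0 = 332.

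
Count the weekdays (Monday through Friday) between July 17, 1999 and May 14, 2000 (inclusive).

July 17, 1999 is a Saturday.
From July 17, 1999 to May 14, 2000 is 303 days inclusive.
303 = 7 × 43 + 2, so there are 43 full weeks plus 2 extra days.
Each full week contributes 5 weekdays (Mon–Fri): 43 × 5 = 215.
The 2 extra days are Saturday, Sunday — none qualify.
Total: 215 + 0 = 215.

215 weekdays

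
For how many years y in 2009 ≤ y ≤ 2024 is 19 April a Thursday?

Day of week of April 19 in each year:
2009: Sun, 2010: Mon, 2011: Tue, 2012: Thu ✓, 2013: Fri, 2014: Sat, 2015: Sun, 2016: Tue, 2017: Wed, 2018: Thu ✓, 2019: Fri, 2020: Sun, 2021: Mon, 2022: Tue, 2023: Wed, 2024: Fri
Thursdays: 2012, 2018.

2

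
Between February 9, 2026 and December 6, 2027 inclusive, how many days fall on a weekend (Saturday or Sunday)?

February 9, 2026 is a Monday.
The range spans 666 days (inclusive of both endpoints).
666 = 7 × 95 + 1, so there are 95 full weeks plus 1 extra day.
Each full week contributes 2 weekend days (Sat, Sun): 95 × 2 = 190.
The 1 extra day is Monday — none qualify.
Total: 190 + 0 = 190.

190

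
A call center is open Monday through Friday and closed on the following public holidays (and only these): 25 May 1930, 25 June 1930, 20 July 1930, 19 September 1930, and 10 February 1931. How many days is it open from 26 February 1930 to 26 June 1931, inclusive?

26 February 1930 is a Wednesday.
That's 486 days from start to end, counting both.
486 = 7 × 69 + 3, so there are 69 full weeks plus 3 extra days.
Each full week contributes 5 weekdays (Mon–Fri): 69 × 5 = 345.
The 3 extra days are Wednesday, Thursday, Friday — 3 of them qualify.
Total: 345 + 3 = 348.
Holidays: 25 May 1930 (Sun); 25 June 1930 (Wed); 20 July 1930 (Sun); 19 September 1930 (Fri); 10 February 1931 (Tue).
3 of the 5 holidays fall on weekdays; the rest are weekends and were already excluded.
Business days: 348 − 3 = 345.

345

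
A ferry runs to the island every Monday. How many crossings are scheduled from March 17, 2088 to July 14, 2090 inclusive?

March 17, 2088 is a Wednesday.
The range spans 850 days (inclusive of both endpoints).
850 = 7 × 121 + 3, so there are 121 full weeks plus 3 extra days.
Each full week contributes one Monday: 121 so far.
The 3 extra days are Wednesday, Thursday, Friday — none qualify.
Total: 121 + 0 = 121.

121 Mondays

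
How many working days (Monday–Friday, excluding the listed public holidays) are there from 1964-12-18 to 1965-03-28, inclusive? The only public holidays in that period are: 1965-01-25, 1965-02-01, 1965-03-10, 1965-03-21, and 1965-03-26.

67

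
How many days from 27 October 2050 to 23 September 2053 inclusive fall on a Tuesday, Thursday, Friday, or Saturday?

608

27 October 2050 is a Thursday.
From 27 October 2050 to 23 September 2053 is 1063 days inclusive.
1063 = 7 × 151 + 6, so there are 151 full weeks plus 6 extra days.
Each full week contributes 4 days from the set (Tue, Thu, Fri, Sat): 151 × 4 = 604.
The 6 extra days are Thu, Fri, Sat, Sun, Mon, Tue — 4 of them qualify.
Total: 604 + 4 = 608.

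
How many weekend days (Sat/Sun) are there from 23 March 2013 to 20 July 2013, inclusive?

35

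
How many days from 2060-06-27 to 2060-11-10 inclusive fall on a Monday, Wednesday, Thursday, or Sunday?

79

2060-06-27 is a Sunday.
That's 137 days from start to end, counting both.
137 = 7 × 19 + 4, so there are 19 full weeks plus 4 extra days.
Each full week contributes 4 days from the set (Mon, Wed, Thu, Sun): 19 × 4 = 76.
The 4 extra days are Sun, Mon, Tue, Wed — 3 of them qualify.
Total: 76 + 3 = 79.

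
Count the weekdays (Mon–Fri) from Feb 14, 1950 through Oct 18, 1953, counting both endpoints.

959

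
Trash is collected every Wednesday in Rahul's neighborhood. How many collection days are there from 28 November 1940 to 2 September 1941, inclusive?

39

28 November 1940 is a Thursday.
That's 279 days from start to end, counting both.
279 = 7 × 39 + 6, so there are 39 full weeks plus 6 extra days.
Each full week contributes one Wednesday: 39 so far.
The 6 extra days are Thu, Fri, Sat, Sun, Mon, Tue — none qualify.
Total: 39 + 0 = 39.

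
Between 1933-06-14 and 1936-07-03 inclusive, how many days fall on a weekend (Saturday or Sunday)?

318

1933-06-14 is a Wednesday.
That's 1116 days from start to end, counting both.
1116 = 7 × 159 + 3, so there are 159 full weeks plus 3 extra days.
Each full week contributes 2 weekend days (Sat, Sun): 159 × 2 = 318.
The 3 extra days are Wednesday, Thursday, Friday — none qualify.
Total: 318 + 0 = 318.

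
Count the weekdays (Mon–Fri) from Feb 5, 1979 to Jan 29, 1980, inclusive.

257 weekdays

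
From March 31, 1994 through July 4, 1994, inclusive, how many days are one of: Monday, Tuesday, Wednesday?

March 31, 1994 is a Thursday.
That's 96 days from start to end, counting both.
96 = 7 × 13 + 5, so there are 13 full weeks plus 5 extra days.
Each full week contributes 3 days from the set (Mon, Tue, Wed): 13 × 3 = 39.
The 5 extra days are Thu, Fri, Sat, Sun, Mon — 1 of them qualifies.
Total: 39 + 1 = 40.

40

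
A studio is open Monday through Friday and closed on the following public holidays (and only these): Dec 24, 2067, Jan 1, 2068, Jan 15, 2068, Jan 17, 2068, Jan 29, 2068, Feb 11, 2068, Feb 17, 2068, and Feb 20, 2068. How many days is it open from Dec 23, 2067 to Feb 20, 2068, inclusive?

39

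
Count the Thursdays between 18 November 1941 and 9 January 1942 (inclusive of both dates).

8 Thursdays

18 November 1941 is a Tuesday.
From 18 November 1941 to 9 January 1942 is 53 days inclusive.
53 = 7 × 7 + 4, so there are 7 full weeks plus 4 extra days.
Each full week contributes one Thursday: 7 so far.
The 4 extra days are Tue, Wed, Thu, Fri — 1 of them qualifies.
Total: 7 + 1 = 8.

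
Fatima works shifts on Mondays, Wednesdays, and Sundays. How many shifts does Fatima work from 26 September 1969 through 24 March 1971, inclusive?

26 September 1969 is a Friday.
The range spans 545 days (inclusive of both endpoints).
545 = 7 × 77 + 6, so there are 77 full weeks plus 6 extra days.
Each full week contributes 3 days from the set (Mon, Wed, Sun): 77 × 3 = 231.
The 6 extra days are Friday, Saturday, Sunday, Monday, Tuesday, Wednesday — 3 of them qualify.
Total: 231 + 3 = 234.

234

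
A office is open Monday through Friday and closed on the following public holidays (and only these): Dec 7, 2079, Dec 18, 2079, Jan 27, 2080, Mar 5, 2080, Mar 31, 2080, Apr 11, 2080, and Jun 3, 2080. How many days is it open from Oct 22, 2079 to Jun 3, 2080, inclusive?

156 business days

Oct 22, 2079 is a Sunday.
From Oct 22, 2079 to Jun 3, 2080 is 226 days inclusive.
226 = 7 × 32 + 2, so there are 32 full weeks plus 2 extra days.
Each full week contributes 5 weekdays (Mon–Fri): 32 × 5 = 160.
The 2 extra days are Sun, Mon — 1 of them qualifies.
Total: 160 + 1 = 161.
Holidays: Dec 7, 2079 (Thu); Dec 18, 2079 (Mon); Jan 27, 2080 (Sat); Mar 5, 2080 (Tue); Mar 31, 2080 (Sun); Apr 11, 2080 (Thu); Jun 3, 2080 (Mon).
5 of the 7 holidays fall on weekdays; the rest are weekends and were already excluded.
Business days: 161 − 5 = 156.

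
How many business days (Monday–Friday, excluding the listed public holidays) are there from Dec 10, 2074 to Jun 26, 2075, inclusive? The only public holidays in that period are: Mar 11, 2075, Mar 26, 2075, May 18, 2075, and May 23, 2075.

140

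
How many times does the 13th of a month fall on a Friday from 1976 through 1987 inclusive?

Friday-the-13ths by year:
1976: Feb, Aug
1977: May
1978: Jan, Oct
1979: Apr, Jul
1980: Jun
1981: Feb, Mar, Nov
1982: Aug
1983: May
1984: Jan, Apr, Jul
1985: Sep, Dec
1986: Jun
1987: Feb, Mar, Nov

22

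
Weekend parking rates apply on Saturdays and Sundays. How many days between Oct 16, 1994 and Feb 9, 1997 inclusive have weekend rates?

243

Oct 16, 1994 is a Sunday.
The range spans 848 days (inclusive of both endpoints).
848 = 7 × 121 + 1, so there are 121 full weeks plus 1 extra day.
Each full week contributes 2 weekend days (Sat, Sun): 121 × 2 = 242.
The 1 extra day is Sun — 1 of them qualifies.
Total: 242 + 1 = 243.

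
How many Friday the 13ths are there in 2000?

1

The 13th falls on a Friday when the month's 13th has weekday Fri.
Jan 13 is Thu; Feb 13 is Sun; Mar 13 is Mon; Apr 13 is Thu; May 13 is Sat; Jun 13 is Tue; Jul 13 is Thu; Aug 13 is Sun; Sep 13 is Wed; Oct 13 is Fri ✓; Nov 13 is Mon; Dec 13 is Wed.
Friday the 13ths: Oct.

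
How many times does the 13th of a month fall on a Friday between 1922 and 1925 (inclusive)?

Friday-the-13ths by year:
1922: Jan, Oct
1923: Apr, Jul
1924: Jun
1925: Feb, Mar, Nov

8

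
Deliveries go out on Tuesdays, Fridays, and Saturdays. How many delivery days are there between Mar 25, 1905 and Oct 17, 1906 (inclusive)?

Mar 25, 1905 is a Saturday.
From Mar 25, 1905 to Oct 17, 1906 is 572 days inclusive.
572 = 7 × 81 + 5, so there are 81 full weeks plus 5 extra days.
Each full week contributes 3 days from the set (Tue, Fri, Sat): 81 × 3 = 243.
The 5 extra days are Sat, Sun, Mon, Tue, Wed — 2 of them qualify.
Total: 243 + 2 = 245.

245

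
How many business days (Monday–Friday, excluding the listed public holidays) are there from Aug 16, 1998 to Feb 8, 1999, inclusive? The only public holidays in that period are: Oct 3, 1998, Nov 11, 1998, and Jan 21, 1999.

Aug 16, 1998 is a Sunday.
From Aug 16, 1998 to Feb 8, 1999 is 177 days inclusive.
177 = 7 × 25 + 2, so there are 25 full weeks plus 2 extra days.
Each full week contributes 5 weekdays (Mon–Fri): 25 × 5 = 125.
The 2 extra days are Sun, Mon — 1 of them qualifies.
Total: 125 + 1 = 126.
Holidays: Oct 3, 1998 (Sat); Nov 11, 1998 (Wed); Jan 21, 1999 (Thu).
2 of the 3 holidays fall on weekdays; the rest are weekends and were already excluded.
Business days: 126 − 2 = 124.

124 business days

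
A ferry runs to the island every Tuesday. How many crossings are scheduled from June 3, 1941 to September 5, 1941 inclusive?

14 Tuesdays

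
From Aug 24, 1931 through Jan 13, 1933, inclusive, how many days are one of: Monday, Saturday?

Aug 24, 1931 is a Monday.
From Aug 24, 1931 to Jan 13, 1933 is 509 days inclusive.
509 = 7 × 72 + 5, so there are 72 full weeks plus 5 extra days.
Each full week contributes 2 days from the set (Mon, Sat): 72 × 2 = 144.
The 5 extra days are Monday, Tuesday, Wednesday, Thursday, Friday — 1 of them qualifies.
Total: 144 + 1 = 145.

145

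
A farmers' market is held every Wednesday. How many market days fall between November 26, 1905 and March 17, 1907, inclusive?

68

November 26, 1905 is a Sunday.
That's 477 days from start to end, counting both.
477 = 7 × 68 + 1, so there are 68 full weeks plus 1 extra day.
Each full week contributes one Wednesday: 68 so far.
The 1 extra day is Sun — none qualify.
Total: 68 + 0 = 68.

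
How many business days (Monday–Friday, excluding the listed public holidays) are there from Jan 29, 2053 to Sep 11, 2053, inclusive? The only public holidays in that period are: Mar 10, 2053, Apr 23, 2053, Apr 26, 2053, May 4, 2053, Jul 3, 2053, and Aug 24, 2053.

Jan 29, 2053 is a Wednesday.
The range spans 226 days (inclusive of both endpoints).
226 = 7 × 32 + 2, so there are 32 full weeks plus 2 extra days.
Each full week contributes 5 weekdays (Mon–Fri): 32 × 5 = 160.
The 2 extra days are Wednesday, Thursday — 2 of them qualify.
Total: 160 + 2 = 162.
Holidays: Mar 10, 2053 (Mon); Apr 23, 2053 (Wed); Apr 26, 2053 (Sat); May 4, 2053 (Sun); Jul 3, 2053 (Thu); Aug 24, 2053 (Sun).
3 of the 6 holidays fall on weekdays; the rest are weekends and were already excluded.
Business days: 162 − 3 = 159.

159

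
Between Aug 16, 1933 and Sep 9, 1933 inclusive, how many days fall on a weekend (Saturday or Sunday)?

Aug 16, 1933 is a Wednesday.
The range spans 25 days (inclusive of both endpoints).
25 = 7 × 3 + 4, so there are 3 full weeks plus 4 extra days.
Each full week contributes 2 weekend days (Sat, Sun): 3 × 2 = 6.
The 4 extra days are Wednesday, Thursday, Friday, Saturday — 1 of them qualifies.
Total: 6 + 1 = 7.

7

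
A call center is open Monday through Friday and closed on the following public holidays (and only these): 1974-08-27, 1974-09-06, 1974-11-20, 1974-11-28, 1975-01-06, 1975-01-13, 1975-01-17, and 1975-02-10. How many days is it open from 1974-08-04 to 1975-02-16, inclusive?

1974-08-04 is a Sunday.
The range spans 197 days (inclusive of both endpoints).
197 = 7 × 28 + 1, so there are 28 full weeks plus 1 extra day.
Each full week contributes 5 weekdays (Mon–Fri): 28 × 5 = 140.
The 1 extra day is Sun — none qualify.
Total: 140 + 0 = 140.
Holidays: 1974-08-27 (Tue); 1974-09-06 (Fri); 1974-11-20 (Wed); 1974-11-28 (Thu); 1975-01-06 (Mon); 1975-01-13 (Mon); 1975-01-17 (Fri); 1975-02-10 (Mon).
All 8 holidays fall on weekdays, so subtract 8.
Business days: 140 − 8 = 132.

132 working days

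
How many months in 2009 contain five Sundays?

A month has five Sundays exactly when Sunday falls within its first (length − 28) days.
Jan: 31 days, starts Thu → 5 of Thu, Fri, Sat
Feb: 28 days, starts Sun → 5 of (none)
Mar: 31 days, starts Sun → 5 of Sun, Mon, Tue ✓
Apr: 30 days, starts Wed → 5 of Wed, Thu
May: 31 days, starts Fri → 5 of Fri, Sat, Sun ✓
Jun: 30 days, starts Mon → 5 of Mon, Tue
Jul: 31 days, starts Wed → 5 of Wed, Thu, Fri
Aug: 31 days, starts Sat → 5 of Sat, Sun, Mon ✓
Sep: 30 days, starts Tue → 5 of Tue, Wed
Oct: 31 days, starts Thu → 5 of Thu, Fri, Sat
Nov: 30 days, starts Sun → 5 of Sun, Mon ✓
Dec: 31 days, starts Tue → 5 of Tue, Wed, Thu
Months with five Sundays: Mar, May, Aug, Nov.

4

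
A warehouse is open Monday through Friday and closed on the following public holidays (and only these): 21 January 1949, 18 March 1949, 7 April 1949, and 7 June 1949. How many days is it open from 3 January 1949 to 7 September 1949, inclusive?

174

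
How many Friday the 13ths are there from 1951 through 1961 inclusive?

Friday-the-13ths by year:
1951: Apr, Jul
1952: Jun
1953: Feb, Mar, Nov
1954: Aug
1955: May
1956: Jan, Apr, Jul
1957: Sep, Dec
1958: Jun
1959: Feb, Mar, Nov
1960: May
1961: Jan, Oct

20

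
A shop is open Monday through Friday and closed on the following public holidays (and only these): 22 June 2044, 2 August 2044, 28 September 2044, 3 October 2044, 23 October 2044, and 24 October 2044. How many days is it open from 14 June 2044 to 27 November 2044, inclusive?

114 working days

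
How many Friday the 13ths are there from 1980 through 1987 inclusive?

15

Friday-the-13ths by year:
1980: Jun
1981: Feb, Mar, Nov
1982: Aug
1983: May
1984: Jan, Apr, Jul
1985: Sep, Dec
1986: Jun
1987: Feb, Mar, Nov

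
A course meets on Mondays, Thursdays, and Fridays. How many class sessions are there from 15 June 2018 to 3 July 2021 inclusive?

15 June 2018 is a Friday.
That's 1115 days from start to end, counting both.
1115 = 7 × 159 + 2, so there are 159 full weeks plus 2 extra days.
Each full week contributes 3 days from the set (Mon, Thu, Fri): 159 × 3 = 477.
The 2 extra days are Friday, Saturday — 1 of them qualifies.
Total: 477 + 1 = 478.

478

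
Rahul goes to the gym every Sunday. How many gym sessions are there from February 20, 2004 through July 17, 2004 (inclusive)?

February 20, 2004 is a Friday.
That's 149 days from start to end, counting both.
149 = 7 × 21 + 2, so there are 21 full weeks plus 2 extra days.
Each full week contributes one Sunday: 21 so far.
The 2 extra days are Fri, Sat — none qualify.
Total: 21 + 0 = 21.

21 Sundays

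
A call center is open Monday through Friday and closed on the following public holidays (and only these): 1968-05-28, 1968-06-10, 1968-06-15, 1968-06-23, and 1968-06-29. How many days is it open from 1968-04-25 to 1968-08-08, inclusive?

74 working days

1968-04-25 is a Thursday.
The range spans 106 days (inclusive of both endpoints).
106 = 7 × 15 + 1, so there are 15 full weeks plus 1 extra day.
Each full week contributes 5 weekdays (Mon–Fri): 15 × 5 = 75.
The 1 extra day is Thursday — 1 of them qualifies.
Total: 75 + 1 = 76.
Holidays: 1968-05-28 (Tue); 1968-06-10 (Mon); 1968-06-15 (Sat); 1968-06-23 (Sun); 1968-06-29 (Sat).
2 of the 5 holidays fall on weekdays; the rest are weekends and were already excluded.
Business days: 76 − 2 = 74.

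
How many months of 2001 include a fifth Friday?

A month has five Fridays exactly when Friday falls within its first (length − 28) days.
Jan: 31 days, starts Mon → 5 of Mon, Tue, Wed
Feb: 28 days, starts Thu → 5 of (none)
Mar: 31 days, starts Thu → 5 of Thu, Fri, Sat ✓
Apr: 30 days, starts Sun → 5 of Sun, Mon
May: 31 days, starts Tue → 5 of Tue, Wed, Thu
Jun: 30 days, starts Fri → 5 of Fri, Sat ✓
Jul: 31 days, starts Sun → 5 of Sun, Mon, Tue
Aug: 31 days, starts Wed → 5 of Wed, Thu, Fri ✓
Sep: 30 days, starts Sat → 5 of Sat, Sun
Oct: 31 days, starts Mon → 5 of Mon, Tue, Wed
Nov: 30 days, starts Thu → 5 of Thu, Fri ✓
Dec: 31 days, starts Sat → 5 of Sat, Sun, Mon
Months with five Fridays: Mar, Jun, Aug, Nov.

4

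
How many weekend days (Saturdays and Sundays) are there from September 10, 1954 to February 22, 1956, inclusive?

152

September 10, 1954 is a Friday.
From September 10, 1954 to February 22, 1956 is 531 days inclusive.
531 = 7 × 75 + 6, so there are 75 full weeks plus 6 extra days.
Each full week contributes 2 weekend days (Sat, Sun): 75 × 2 = 150.
The 6 extra days are Friday, Saturday, Sunday, Monday, Tuesday, Wednesday — 2 of them qualify.
Total: 150 + 2 = 152.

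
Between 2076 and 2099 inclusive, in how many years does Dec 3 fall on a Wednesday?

Day of week of December 3 in each year:
2076: Thu, 2077: Fri, 2078: Sat, 2079: Sun, 2080: Tue, 2081: Wed ✓, 2082: Thu, 2083: Fri, 2084: Sun, 2085: Mon, 2086: Tue, 2087: Wed ✓, 2088: Fri, 2089: Sat, 2090: Sun, 2091: Mon, 2092: Wed ✓, 2093: Thu, 2094: Fri, 2095: Sat, 2096: Mon, 2097: Tue, 2098: Wed ✓, 2099: Thu
Wednesdays: 2081, 2087, 2092, 2098.

4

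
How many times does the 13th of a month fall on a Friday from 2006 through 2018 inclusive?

24

Friday-the-13ths by year:
2006: Jan, Oct
2007: Apr, Jul
2008: Jun
2009: Feb, Mar, Nov
2010: Aug
2011: May
2012: Jan, Apr, Jul
2013: Sep, Dec
2014: Jun
2015: Feb, Mar, Nov
2016: May
2017: Jan, Oct
2018: Apr, Jul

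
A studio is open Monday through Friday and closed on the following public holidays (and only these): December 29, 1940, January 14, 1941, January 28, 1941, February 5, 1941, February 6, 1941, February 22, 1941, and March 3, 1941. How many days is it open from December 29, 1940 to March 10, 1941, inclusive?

December 29, 1940 is a Sunday.
That's 72 days from start to end, counting both.
72 = 7 × 10 + 2, so there are 10 full weeks plus 2 extra days.
Each full week contributes 5 weekdays (Mon–Fri): 10 × 5 = 50.
The 2 extra days are Sunday, Monday — 1 of them qualifies.
Total: 50 + 1 = 51.
Holidays: December 29, 1940 (Sun); January 14, 1941 (Tue); January 28, 1941 (Tue); February 5, 1941 (Wed); February 6, 1941 (Thu); February 22, 1941 (Sat); March 3, 1941 (Mon).
5 of the 7 holidays fall on weekdays; the rest are weekends and were already excluded.
Business days: 51 − 5 = 46.

46 working days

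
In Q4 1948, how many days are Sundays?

Oct 1, 1948 is a Friday.
The range spans 92 days (inclusive of both endpoints).
92 = 7 × 13 + 1, so there are 13 full weeks plus 1 extra day.
Each full week contributes one Sunday: 13 so far.
The 1 extra day is Fri — none qualify.
Total: 13 + 0 = 13.

13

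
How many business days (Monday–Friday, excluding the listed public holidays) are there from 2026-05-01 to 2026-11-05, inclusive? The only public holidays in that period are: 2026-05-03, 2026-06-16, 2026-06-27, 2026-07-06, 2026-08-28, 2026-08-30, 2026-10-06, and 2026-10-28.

130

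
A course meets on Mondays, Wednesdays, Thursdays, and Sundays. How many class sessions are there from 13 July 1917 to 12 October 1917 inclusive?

52

13 July 1917 is a Friday.
From 13 July 1917 to 12 October 1917 is 92 days inclusive.
92 = 7 × 13 + 1, so there are 13 full weeks plus 1 extra day.
Each full week contributes 4 days from the set (Mon, Wed, Thu, Sun): 13 × 4 = 52.
The 1 extra day is Friday — none qualify.
Total: 52 + 0 = 52.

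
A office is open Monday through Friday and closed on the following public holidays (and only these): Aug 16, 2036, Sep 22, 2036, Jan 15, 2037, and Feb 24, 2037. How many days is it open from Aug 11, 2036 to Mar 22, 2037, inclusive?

Aug 11, 2036 is a Monday.
The range spans 224 days (inclusive of both endpoints).
224 = 7 × 32, so the span is exactly 32 full weeks.
Each full week contributes 5 weekdays (Mon–Fri): 32 × 5 = 160.
Holidays: Aug 16, 2036 (Sat); Sep 22, 2036 (Mon); Jan 15, 2037 (Thu); Feb 24, 2037 (Tue).
3 of the 4 holidays fall on weekdays; the rest are weekends and were already excluded.
Business days: 160 − 3 = 157.

157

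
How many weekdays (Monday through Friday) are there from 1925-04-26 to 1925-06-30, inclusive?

1925-04-26 is a Sunday.
The range spans 66 days (inclusive of both endpoints).
66 = 7 × 9 + 3, so there are 9 full weeks plus 3 extra days.
Each full week contributes 5 weekdays (Mon–Fri): 9 × 5 = 45.
The 3 extra days are Sun, Mon, Tue — 2 of them qualify.
Total: 45 + 2 = 47.

47 weekdays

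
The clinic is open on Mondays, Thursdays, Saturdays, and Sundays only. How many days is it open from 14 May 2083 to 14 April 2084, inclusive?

192

14 May 2083 is a Friday.
The range spans 337 days (inclusive of both endpoints).
337 = 7 × 48 + 1, so there are 48 full weeks plus 1 extra day.
Each full week contributes 4 days from the set (Mon, Thu, Sat, Sun): 48 × 4 = 192.
The 1 extra day is Fri — none qualify.
Total: 192 + 0 = 192.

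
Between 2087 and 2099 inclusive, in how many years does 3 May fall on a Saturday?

Day of week of May 3 in each year:
2087: Sat ✓, 2088: Mon, 2089: Tue, 2090: Wed, 2091: Thu, 2092: Sat ✓, 2093: Sun, 2094: Mon, 2095: Tue, 2096: Thu, 2097: Fri, 2098: Sat ✓, 2099: Sun
Saturdays: 2087, 2092, 2098.

3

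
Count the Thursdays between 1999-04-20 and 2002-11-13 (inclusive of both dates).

1999-04-20 is a Tuesday.
From 1999-04-20 to 2002-11-13 is 1304 days inclusive.
1304 = 7 × 186 + 2, so there are 186 full weeks plus 2 extra days.
Each full week contributes one Thursday: 186 so far.
The 2 extra days are Tue, Wed — none qualify.
Total: 186 + 0 = 186.

186 Thursdays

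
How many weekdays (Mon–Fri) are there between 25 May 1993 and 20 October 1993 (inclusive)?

25 May 1993 is a Tuesday.
The range spans 149 days (inclusive of both endpoints).
149 = 7 × 21 + 2, so there are 21 full weeks plus 2 extra days.
Each full week contributes 5 weekdays (Mon–Fri): 21 × 5 = 105.
The 2 extra days are Tue, Wed — 2 of them qualify.
Total: 105 + 2 = 107.

107 weekdays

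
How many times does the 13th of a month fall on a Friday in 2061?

1

The 13th falls on a Friday when the month's 13th has weekday Fri.
Jan 13 is Thu; Feb 13 is Sun; Mar 13 is Sun; Apr 13 is Wed; May 13 is Fri ✓; Jun 13 is Mon; Jul 13 is Wed; Aug 13 is Sat; Sep 13 is Tue; Oct 13 is Thu; Nov 13 is Sun; Dec 13 is Tue.
Friday the 13ths: May.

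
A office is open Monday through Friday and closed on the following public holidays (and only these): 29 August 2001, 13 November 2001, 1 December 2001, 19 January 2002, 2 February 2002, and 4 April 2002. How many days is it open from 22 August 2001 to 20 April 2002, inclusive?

170 working days

22 August 2001 is a Wednesday.
That's 242 days from start to end, counting both.
242 = 7 × 34 + 4, so there are 34 full weeks plus 4 extra days.
Each full week contributes 5 weekdays (Mon–Fri): 34 × 5 = 170.
The 4 extra days are Wed, Thu, Fri, Sat — 3 of them qualify.
Total: 170 + 3 = 173.
Holidays: 29 August 2001 (Wed); 13 November 2001 (Tue); 1 December 2001 (Sat); 19 January 2002 (Sat); 2 February 2002 (Sat); 4 April 2002 (Thu).
3 of the 6 holidays fall on weekdays; the rest are weekends and were already excluded.
Business days: 173 − 3 = 170.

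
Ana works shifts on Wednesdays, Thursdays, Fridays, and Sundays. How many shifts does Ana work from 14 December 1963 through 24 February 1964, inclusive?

41

14 December 1963 is a Saturday.
That's 73 days from start to end, counting both.
73 = 7 × 10 + 3, so there are 10 full weeks plus 3 extra days.
Each full week contributes 4 days from the set (Wed, Thu, Fri, Sun): 10 × 4 = 40.
The 3 extra days are Saturday, Sunday, Monday — 1 of them qualifies.
Total: 40 + 1 = 41.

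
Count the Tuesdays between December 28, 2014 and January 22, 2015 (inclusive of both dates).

4

December 28, 2014 is a Sunday.
From December 28, 2014 to January 22, 2015 is 26 days inclusive.
26 = 7 × 3 + 5, so there are 3 full weeks plus 5 extra days.
Each full week contributes one Tuesday: 3 so far.
The 5 extra days are Sunday, Monday, Tuesday, Wednesday, Thursday — 1 of them qualifies.
Total: 3 + 1 = 4.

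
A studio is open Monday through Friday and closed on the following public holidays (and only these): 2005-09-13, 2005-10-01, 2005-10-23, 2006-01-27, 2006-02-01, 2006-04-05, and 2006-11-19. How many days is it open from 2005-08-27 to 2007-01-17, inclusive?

2005-08-27 is a Saturday.
From 2005-08-27 to 2007-01-17 is 509 days inclusive.
509 = 7 × 72 + 5, so there are 72 full weeks plus 5 extra days.
Each full week contributes 5 weekdays (Mon–Fri): 72 × 5 = 360.
The 5 extra days are Sat, Sun, Mon, Tue, Wed — 3 of them qualify.
Total: 360 + 3 = 363.
Holidays: 2005-09-13 (Tue); 2005-10-01 (Sat); 2005-10-23 (Sun); 2006-01-27 (Fri); 2006-02-01 (Wed); 2006-04-05 (Wed); 2006-11-19 (Sun).
4 of the 7 holidays fall on weekdays; the rest are weekends and were already excluded.
Business days: 363 − 4 = 359.

359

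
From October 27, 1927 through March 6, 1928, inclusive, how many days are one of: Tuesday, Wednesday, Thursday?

56

October 27, 1927 is a Thursday.
From October 27, 1927 to March 6, 1928 is 132 days inclusive.
132 = 7 × 18 + 6, so there are 18 full weeks plus 6 extra days.
Each full week contributes 3 days from the set (Tue, Wed, Thu): 18 × 3 = 54.
The 6 extra days are Thu, Fri, Sat, Sun, Mon, Tue — 2 of them qualify.
Total: 54 + 2 = 56.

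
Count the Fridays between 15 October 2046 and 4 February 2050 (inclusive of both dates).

173

15 October 2046 is a Monday.
From 15 October 2046 to 4 February 2050 is 1209 days inclusive.
1209 = 7 × 172 + 5, so there are 172 full weeks plus 5 extra days.
Each full week contributes one Friday: 172 so far.
The 5 extra days are Mon, Tue, Wed, Thu, Fri — 1 of them qualifies.
Total: 172 + 1 = 173.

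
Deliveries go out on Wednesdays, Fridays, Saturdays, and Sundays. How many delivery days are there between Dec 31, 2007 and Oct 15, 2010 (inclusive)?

Dec 31, 2007 is a Monday.
That's 1020 days from start to end, counting both.
1020 = 7 × 145 + 5, so there are 145 full weeks plus 5 extra days.
Each full week contributes 4 days from the set (Wed, Fri, Sat, Sun): 145 × 4 = 580.
The 5 extra days are Monday, Tuesday, Wednesday, Thursday, Friday — 2 of them qualify.
Total: 580 + 2 = 582.

582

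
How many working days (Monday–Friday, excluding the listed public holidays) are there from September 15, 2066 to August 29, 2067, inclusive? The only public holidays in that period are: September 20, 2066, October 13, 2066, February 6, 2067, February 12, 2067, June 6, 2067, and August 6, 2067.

246 working days

September 15, 2066 is a Wednesday.
That's 349 days from start to end, counting both.
349 = 7 × 49 + 6, so there are 49 full weeks plus 6 extra days.
Each full week contributes 5 weekdays (Mon–Fri): 49 × 5 = 245.
The 6 extra days are Wed, Thu, Fri, Sat, Sun, Mon — 4 of them qualify.
Total: 245 + 4 = 249.
Holidays: September 20, 2066 (Mon); October 13, 2066 (Wed); February 6, 2067 (Sun); February 12, 2067 (Sat); June 6, 2067 (Mon); August 6, 2067 (Sat).
3 of the 6 holidays fall on weekdays; the rest are weekends and were already excluded.
Business days: 249 − 3 = 246.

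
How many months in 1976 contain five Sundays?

A month has five Sundays exactly when Sunday falls within its first (length − 28) days.
Jan: 31 days, starts Thu → 5 of Thu, Fri, Sat
Feb: 29 days, starts Sun → 5 of Sun ✓
Mar: 31 days, starts Mon → 5 of Mon, Tue, Wed
Apr: 30 days, starts Thu → 5 of Thu, Fri
May: 31 days, starts Sat → 5 of Sat, Sun, Mon ✓
Jun: 30 days, starts Tue → 5 of Tue, Wed
Jul: 31 days, starts Thu → 5 of Thu, Fri, Sat
Aug: 31 days, starts Sun → 5 of Sun, Mon, Tue ✓
Sep: 30 days, starts Wed → 5 of Wed, Thu
Oct: 31 days, starts Fri → 5 of Fri, Sat, Sun ✓
Nov: 30 days, starts Mon → 5 of Mon, Tue
Dec: 31 days, starts Wed → 5 of Wed, Thu, Fri
Months with five Sundays: Feb, May, Aug, Oct.

4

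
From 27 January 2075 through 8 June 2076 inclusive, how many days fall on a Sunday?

72

27 January 2075 is a Sunday.
The range spans 499 days (inclusive of both endpoints).
499 = 7 × 71 + 2, so there are 71 full weeks plus 2 extra days.
Each full week contributes one Sunday: 71 so far.
The 2 extra days are Sunday, Monday — 1 of them qualifies.
Total: 71 + 1 = 72.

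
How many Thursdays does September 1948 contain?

Sep 1, 1948 is a Wednesday.
That's 30 days from start to end, counting both.
30 = 7 × 4 + 2, so there are 4 full weeks plus 2 extra days.
Each full week contributes one Thursday: 4 so far.
The 2 extra days are Wed, Thu — 1 of them qualifies.
Total: 4 + 1 = 5.

5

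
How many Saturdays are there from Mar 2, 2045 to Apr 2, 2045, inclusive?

5

Mar 2, 2045 is a Thursday.
That's 32 days from start to end, counting both.
32 = 7 × 4 + 4, so there are 4 full weeks plus 4 extra days.
Each full week contributes one Saturday: 4 so far.
The 4 extra days are Thu, Fri, Sat, Sun — 1 of them qualifies.
Total: 4 + 1 = 5.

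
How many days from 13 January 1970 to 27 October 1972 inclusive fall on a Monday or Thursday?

291

13 January 1970 is a Tuesday.
That's 1019 days from start to end, counting both.
1019 = 7 × 145 + 4, so there are 145 full weeks plus 4 extra days.
Each full week contributes 2 days from the set (Mon, Thu): 145 × 2 = 290.
The 4 extra days are Tue, Wed, Thu, Fri — 1 of them qualifies.
Total: 290 + 1 = 291.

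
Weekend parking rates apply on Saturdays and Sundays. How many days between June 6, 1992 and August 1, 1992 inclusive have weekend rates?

June 6, 1992 is a Saturday.
From June 6, 1992 to August 1, 1992 is 57 days inclusive.
57 = 7 × 8 + 1, so there are 8 full weeks plus 1 extra day.
Each full week contributes 2 weekend days (Sat, Sun): 8 × 2 = 16.
The 1 extra day is Sat — 1 of them qualifies.
Total: 16 + 1 = 17.

17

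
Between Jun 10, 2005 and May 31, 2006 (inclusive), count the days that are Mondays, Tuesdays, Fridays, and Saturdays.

Jun 10, 2005 is a Friday.
That's 356 days from start to end, counting both.
356 = 7 × 50 + 6, so there are 50 full weeks plus 6 extra days.
Each full week contributes 4 days from the set (Mon, Tue, Fri, Sat): 50 × 4 = 200.
The 6 extra days are Fri, Sat, Sun, Mon, Tue, Wed — 4 of them qualify.
Total: 200 + 4 = 204.

204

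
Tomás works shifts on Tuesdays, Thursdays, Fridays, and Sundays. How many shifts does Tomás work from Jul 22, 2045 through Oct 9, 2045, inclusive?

45

Jul 22, 2045 is a Saturday.
From Jul 22, 2045 to Oct 9, 2045 is 80 days inclusive.
80 = 7 × 11 + 3, so there are 11 full weeks plus 3 extra days.
Each full week contributes 4 days from the set (Tue, Thu, Fri, Sun): 11 × 4 = 44.
The 3 extra days are Saturday, Sunday, Monday — 1 of them qualifies.
Total: 44 + 1 = 45.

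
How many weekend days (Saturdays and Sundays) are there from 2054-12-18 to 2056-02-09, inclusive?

2054-12-18 is a Friday.
The range spans 419 days (inclusive of both endpoints).
419 = 7 × 59 + 6, so there are 59 full weeks plus 6 extra days.
Each full week contributes 2 weekend days (Sat, Sun): 59 × 2 = 118.
The 6 extra days are Fri, Sat, Sun, Mon, Tue, Wed — 2 of them qualify.
Total: 118 + 2 = 120.

120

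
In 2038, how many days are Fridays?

2038-01-01 is a Friday.
From 2038-01-01 to 2038-12-31 is 365 days inclusive.
365 = 7 × 52 + 1, so there are 52 full weeks plus 1 extra day.
Each full week contributes one Friday: 52 so far.
The 1 extra day is Fri — 1 of them qualifies.
Total: 52 + 1 = 53.

53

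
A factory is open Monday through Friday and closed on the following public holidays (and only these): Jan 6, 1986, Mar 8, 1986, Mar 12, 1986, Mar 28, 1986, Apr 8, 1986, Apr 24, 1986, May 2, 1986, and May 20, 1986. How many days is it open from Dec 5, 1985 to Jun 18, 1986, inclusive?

Dec 5, 1985 is a Thursday.
The range spans 196 days (inclusive of both endpoints).
196 = 7 × 28, so the span is exactly 28 full weeks.
Each full week contributes 5 weekdays (Mon–Fri): 28 × 5 = 140.
Total: 140.
Holidays: Jan 6, 1986 (Mon); Mar 8, 1986 (Sat); Mar 12, 1986 (Wed); Mar 28, 1986 (Fri); Apr 8, 1986 (Tue); Apr 24, 1986 (Thu); May 2, 1986 (Fri); May 20, 1986 (Tue).
7 of the 8 holidays fall on weekdays; the rest are weekends and were already excluded.
Business days: 140 − 7 = 133.

133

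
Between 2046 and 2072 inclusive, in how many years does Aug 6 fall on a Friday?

Day of week of August 6 in each year:
2046: Mon, 2047: Tue, 2048: Thu, 2049: Fri ✓, 2050: Sat, 2051: Sun, 2052: Tue, 2053: Wed, 2054: Thu, 2055: Fri ✓, 2056: Sun, 2057: Mon, 2058: Tue, 2059: Wed, 2060: Fri ✓, 2061: Sat, 2062: Sun, 2063: Mon, 2064: Wed, 2065: Thu, 2066: Fri ✓, 2067: Sat, 2068: Mon, 2069: Tue, 2070: Wed, 2071: Thu, 2072: Sat
Fridays: 2049, 2055, 2060, 2066.

4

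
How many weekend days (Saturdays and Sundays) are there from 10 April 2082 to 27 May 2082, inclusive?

10 April 2082 is a Friday.
From 10 April 2082 to 27 May 2082 is 48 days inclusive.
48 = 7 × 6 + 6, so there are 6 full weeks plus 6 extra days.
Each full week contributes 2 weekend days (Sat, Sun): 6 × 2 = 12.
The 6 extra days are Fri, Sat, Sun, Mon, Tue, Wed — 2 of them qualify.
Total: 12 + 2 = 14.

14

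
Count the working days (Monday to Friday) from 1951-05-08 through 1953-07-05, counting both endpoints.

1951-05-08 is a Tuesday.
That's 790 days from start to end, counting both.
790 = 7 × 112 + 6, so there are 112 full weeks plus 6 extra days.
Each full week contributes 5 weekdays (Mon–Fri): 112 × 5 = 560.
The 6 extra days are Tue, Wed, Thu, Fri, Sat, Sun — 4 of them qualify.
Total: 560 + 4 = 564.

564 weekdays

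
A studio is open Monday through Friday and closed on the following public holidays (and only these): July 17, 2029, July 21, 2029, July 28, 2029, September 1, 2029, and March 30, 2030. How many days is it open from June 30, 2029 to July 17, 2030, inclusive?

June 30, 2029 is a Saturday.
The range spans 383 days (inclusive of both endpoints).
383 = 7 × 54 + 5, so there are 54 full weeks plus 5 extra days.
Each full week contributes 5 weekdays (Mon–Fri): 54 × 5 = 270.
The 5 extra days are Saturday, Sunday, Monday, Tuesday, Wednesday — 3 of them qualify.
Total: 270 + 3 = 273.
Holidays: July 17, 2029 (Tue); July 21, 2029 (Sat); July 28, 2029 (Sat); September 1, 2029 (Sat); March 30, 2030 (Sat).
1 of the 5 holidays fall on weekdays; the rest are weekends and were already excluded.
Business days: 273 − 1 = 272.

272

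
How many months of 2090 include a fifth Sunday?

A month has five Sundays exactly when Sunday falls within its first (length − 28) days.
Jan: 31 days, starts Sun → 5 of Sun, Mon, Tue ✓
Feb: 28 days, starts Wed → 5 of (none)
Mar: 31 days, starts Wed → 5 of Wed, Thu, Fri
Apr: 30 days, starts Sat → 5 of Sat, Sun ✓
May: 31 days, starts Mon → 5 of Mon, Tue, Wed
Jun: 30 days, starts Thu → 5 of Thu, Fri
Jul: 31 days, starts Sat → 5 of Sat, Sun, Mon ✓
Aug: 31 days, starts Tue → 5 of Tue, Wed, Thu
Sep: 30 days, starts Fri → 5 of Fri, Sat
Oct: 31 days, starts Sun → 5 of Sun, Mon, Tue ✓
Nov: 30 days, starts Wed → 5 of Wed, Thu
Dec: 31 days, starts Fri → 5 of Fri, Sat, Sun ✓
Months with five Sundays: Jan, Apr, Jul, Oct, Dec.

5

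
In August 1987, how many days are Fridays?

4

August 1, 1987 is a Saturday.
From August 1, 1987 to August 31, 1987 is 31 days inclusive.
31 = 7 × 4 + 3, so there are 4 full weeks plus 3 extra days.
Each full week contributes one Friday: 4 so far.
The 3 extra days are Sat, Sun, Mon — none qualify.
Total: 4 + 0 = 4.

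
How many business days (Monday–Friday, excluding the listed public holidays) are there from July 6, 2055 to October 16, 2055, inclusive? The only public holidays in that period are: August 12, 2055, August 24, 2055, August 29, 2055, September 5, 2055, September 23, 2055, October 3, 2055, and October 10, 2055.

71 business days

July 6, 2055 is a Tuesday.
The range spans 103 days (inclusive of both endpoints).
103 = 7 × 14 + 5, so there are 14 full weeks plus 5 extra days.
Each full week contributes 5 weekdays (Mon–Fri): 14 × 5 = 70.
The 5 extra days are Tue, Wed, Thu, Fri, Sat — 4 of them qualify.
Total: 70 + 4 = 74.
Holidays: August 12, 2055 (Thu); August 24, 2055 (Tue); August 29, 2055 (Sun); September 5, 2055 (Sun); September 23, 2055 (Thu); October 3, 2055 (Sun); October 10, 2055 (Sun).
3 of the 7 holidays fall on weekdays; the rest are weekends and were already excluded.
Business days: 74 − 3 = 71.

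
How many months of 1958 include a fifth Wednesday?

5

A month has five Wednesdays exactly when Wednesday falls within its first (length − 28) days.
Jan: 31 days, starts Wed → 5 of Wed, Thu, Fri ✓
Feb: 28 days, starts Sat → 5 of (none)
Mar: 31 days, starts Sat → 5 of Sat, Sun, Mon
Apr: 30 days, starts Tue → 5 of Tue, Wed ✓
May: 31 days, starts Thu → 5 of Thu, Fri, Sat
Jun: 30 days, starts Sun → 5 of Sun, Mon
Jul: 31 days, starts Tue → 5 of Tue, Wed, Thu ✓
Aug: 31 days, starts Fri → 5 of Fri, Sat, Sun
Sep: 30 days, starts Mon → 5 of Mon, Tue
Oct: 31 days, starts Wed → 5 of Wed, Thu, Fri ✓
Nov: 30 days, starts Sat → 5 of Sat, Sun
Dec: 31 days, starts Mon → 5 of Mon, Tue, Wed ✓
Months with five Wednesdays: Jan, Apr, Jul, Oct, Dec.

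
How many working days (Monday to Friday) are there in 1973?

1973-01-01 is a Monday.
The range spans 365 days (inclusive of both endpoints).
365 = 7 × 52 + 1, so there are 52 full weeks plus 1 extra day.
Each full week contributes 5 weekdays (Mon–Fri): 52 × 5 = 260.
The 1 extra day is Monday — 1 of them qualifies.
Total: 260 + 1 = 261.

261 weekdays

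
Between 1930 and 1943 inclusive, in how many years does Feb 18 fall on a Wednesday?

2

Day of week of February 18 in each year:
1930: Tue, 1931: Wed ✓, 1932: Thu, 1933: Sat, 1934: Sun, 1935: Mon, 1936: Tue, 1937: Thu, 1938: Fri, 1939: Sat, 1940: Sun, 1941: Tue, 1942: Wed ✓, 1943: Thu
Wednesdays: 1931, 1942.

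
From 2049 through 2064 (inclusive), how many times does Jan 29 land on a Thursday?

Day of week of January 29 in each year:
2049: Fri, 2050: Sat, 2051: Sun, 2052: Mon, 2053: Wed, 2054: Thu ✓, 2055: Fri, 2056: Sat, 2057: Mon, 2058: Tue, 2059: Wed, 2060: Thu ✓, 2061: Sat, 2062: Sun, 2063: Mon, 2064: Tue
Thursdays: 2054, 2060.

2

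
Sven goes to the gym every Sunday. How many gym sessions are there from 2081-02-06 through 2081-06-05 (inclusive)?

2081-02-06 is a Thursday.
From 2081-02-06 to 2081-06-05 is 120 days inclusive.
120 = 7 × 17 + 1, so there are 17 full weeks plus 1 extra day.
Each full week contributes one Sunday: 17 so far.
The 1 extra day is Thursday — none qualify.
Total: 17 + 0 = 17.

17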